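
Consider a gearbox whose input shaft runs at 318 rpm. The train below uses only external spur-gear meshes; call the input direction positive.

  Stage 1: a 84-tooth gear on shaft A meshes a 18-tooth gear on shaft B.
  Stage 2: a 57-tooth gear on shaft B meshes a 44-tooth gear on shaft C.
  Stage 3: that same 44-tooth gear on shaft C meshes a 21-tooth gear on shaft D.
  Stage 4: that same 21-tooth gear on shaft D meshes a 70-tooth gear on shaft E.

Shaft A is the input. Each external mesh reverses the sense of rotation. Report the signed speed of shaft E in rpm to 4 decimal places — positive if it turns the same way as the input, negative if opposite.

Stage 1 [84T→18T]: ω = 318.0000×84/18 = 1484.0000 rpm, dir flips to −; running = −1484.0000
Stage 2 [57T→44T]: ω = 1484.0000×57/44 = 1922.4545 rpm, dir flips to +; running = +1922.4545
Stage 3 [44T→21T]: ω = 1922.4545×44/21 = 4028.0000 rpm, dir flips to −; running = −4028.0000
Stage 4 [21T→70T]: ω = 4028.0000×21/70 = 1208.4000 rpm, dir flips to +; running = +1208.4000

+1208.4000 rpm (same as input, |ω| = 1208.4000 rpm)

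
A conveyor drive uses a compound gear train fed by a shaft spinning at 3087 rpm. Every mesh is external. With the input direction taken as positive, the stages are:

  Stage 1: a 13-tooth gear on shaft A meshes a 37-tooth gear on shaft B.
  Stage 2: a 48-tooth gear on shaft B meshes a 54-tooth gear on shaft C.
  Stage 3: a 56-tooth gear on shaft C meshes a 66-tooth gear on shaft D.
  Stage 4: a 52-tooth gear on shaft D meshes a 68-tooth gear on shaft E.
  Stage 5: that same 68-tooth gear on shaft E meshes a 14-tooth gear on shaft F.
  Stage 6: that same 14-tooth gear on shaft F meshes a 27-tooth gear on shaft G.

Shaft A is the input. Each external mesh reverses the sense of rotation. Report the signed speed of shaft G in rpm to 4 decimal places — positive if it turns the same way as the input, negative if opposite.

+1575.4673 rpm (same as input, |ω| = 1575.4673 rpm)

Stage 1 [13T→37T]: ω = 3087.0000×13/37 = 1084.6216 rpm, dir flips to −; running = −1084.6216
Stage 2 [48T→54T]: ω = 1084.6216×48/54 = 964.1081 rpm, dir flips to +; running = +964.1081
Stage 3 [56T→66T]: ω = 964.1081×56/66 = 818.0311 rpm, dir flips to −; running = −818.0311
Stage 4 [52T→68T]: ω = 818.0311×52/68 = 625.5532 rpm, dir flips to +; running = +625.5532
Stage 5 [68T→14T]: ω = 625.5532×68/14 = 3038.4013 rpm, dir flips to −; running = −3038.4013
Stage 6 [14T→27T]: ω = 3038.4013×14/27 = 1575.4673 rpm, dir flips to +; running = +1575.4673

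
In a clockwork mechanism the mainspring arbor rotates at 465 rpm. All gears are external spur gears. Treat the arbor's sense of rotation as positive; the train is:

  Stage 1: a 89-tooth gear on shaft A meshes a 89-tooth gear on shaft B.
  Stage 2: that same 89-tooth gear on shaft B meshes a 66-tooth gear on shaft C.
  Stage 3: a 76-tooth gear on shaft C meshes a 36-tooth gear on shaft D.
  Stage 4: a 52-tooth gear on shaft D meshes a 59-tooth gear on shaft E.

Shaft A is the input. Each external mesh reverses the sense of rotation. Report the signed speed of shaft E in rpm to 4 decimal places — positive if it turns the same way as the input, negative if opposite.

+1166.7060 rpm (same as input, |ω| = 1166.7060 rpm)

Stage 1 [89T→89T]: ω = 465.0000×89/89 = 465.0000 rpm, dir flips to −; running = −465.0000
Stage 2 [89T→66T]: ω = 465.0000×89/66 = 627.0455 rpm, dir flips to +; running = +627.0455
Stage 3 [76T→36T]: ω = 627.0455×76/36 = 1323.7626 rpm, dir flips to −; running = −1323.7626
Stage 4 [52T→59T]: ω = 1323.7626×52/59 = 1166.7060 rpm, dir flips to +; running = +1166.7060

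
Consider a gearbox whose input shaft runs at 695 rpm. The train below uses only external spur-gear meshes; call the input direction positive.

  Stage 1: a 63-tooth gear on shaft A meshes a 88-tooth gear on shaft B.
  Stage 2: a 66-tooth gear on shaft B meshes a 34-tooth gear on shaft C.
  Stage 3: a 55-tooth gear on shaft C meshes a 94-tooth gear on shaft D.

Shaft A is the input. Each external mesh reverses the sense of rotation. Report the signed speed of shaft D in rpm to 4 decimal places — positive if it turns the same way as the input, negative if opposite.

Stage 1 [63T→88T]: ω = 695.0000×63/88 = 497.5568 rpm, dir flips to −; running = −497.5568
Stage 2 [66T→34T]: ω = 497.5568×66/34 = 965.8456 rpm, dir flips to +; running = +965.8456
Stage 3 [55T→94T]: ω = 965.8456×55/94 = 565.1224 rpm, dir flips to −; running = −565.1224

-565.1224 rpm (opposite to input, |ω| = 565.1224 rpm)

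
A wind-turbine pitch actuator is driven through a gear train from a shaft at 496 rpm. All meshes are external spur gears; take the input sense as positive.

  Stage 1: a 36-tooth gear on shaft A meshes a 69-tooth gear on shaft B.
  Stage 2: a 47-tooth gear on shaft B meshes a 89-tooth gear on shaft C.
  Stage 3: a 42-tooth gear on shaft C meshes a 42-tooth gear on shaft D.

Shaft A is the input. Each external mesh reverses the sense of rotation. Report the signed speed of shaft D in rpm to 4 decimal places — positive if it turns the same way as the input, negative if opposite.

Stage 1 [36T→69T]: ω = 496.0000×36/69 = 258.7826 rpm, dir flips to −; running = −258.7826
Stage 2 [47T→89T]: ω = 258.7826×47/89 = 136.6605 rpm, dir flips to +; running = +136.6605
Stage 3 [42T→42T]: ω = 136.6605×42/42 = 136.6605 rpm, dir flips to −; running = −136.6605

-136.6605 rpm (opposite to input, |ω| = 136.6605 rpm)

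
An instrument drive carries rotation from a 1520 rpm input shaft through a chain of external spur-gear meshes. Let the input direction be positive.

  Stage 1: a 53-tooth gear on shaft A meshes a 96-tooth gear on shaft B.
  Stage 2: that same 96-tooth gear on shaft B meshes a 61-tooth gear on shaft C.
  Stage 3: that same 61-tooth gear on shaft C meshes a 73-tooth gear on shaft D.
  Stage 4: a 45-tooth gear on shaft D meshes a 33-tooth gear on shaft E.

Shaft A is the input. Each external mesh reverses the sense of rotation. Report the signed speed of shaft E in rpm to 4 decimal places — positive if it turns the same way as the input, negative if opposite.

Stage 1 [53T→96T]: ω = 1520.0000×53/96 = 839.1667 rpm, dir flips to −; running = −839.1667
Stage 2 [96T→61T]: ω = 839.1667×96/61 = 1320.6557 rpm, dir flips to +; running = +1320.6557
Stage 3 [61T→73T]: ω = 1320.6557×61/73 = 1103.5616 rpm, dir flips to −; running = −1103.5616
Stage 4 [45T→33T]: ω = 1103.5616×45/33 = 1504.8568 rpm, dir flips to +; running = +1504.8568

+1504.8568 rpm (same as input, |ω| = 1504.8568 rpm)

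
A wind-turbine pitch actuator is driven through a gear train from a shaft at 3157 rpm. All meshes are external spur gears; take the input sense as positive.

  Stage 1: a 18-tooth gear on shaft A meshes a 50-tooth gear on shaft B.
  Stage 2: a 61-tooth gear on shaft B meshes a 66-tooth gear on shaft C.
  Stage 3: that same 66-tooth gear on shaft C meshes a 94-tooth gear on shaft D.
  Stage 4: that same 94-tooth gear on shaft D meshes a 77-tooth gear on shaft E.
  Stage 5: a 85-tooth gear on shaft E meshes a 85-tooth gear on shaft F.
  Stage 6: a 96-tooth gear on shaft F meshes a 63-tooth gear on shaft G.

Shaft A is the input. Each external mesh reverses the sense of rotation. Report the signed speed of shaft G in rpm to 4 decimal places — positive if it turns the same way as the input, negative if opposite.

Stage 1 [18T→50T]: ω = 3157.0000×18/50 = 1136.5200 rpm, dir flips to −; running = −1136.5200
Stage 2 [61T→66T]: ω = 1136.5200×61/66 = 1050.4200 rpm, dir flips to +; running = +1050.4200
Stage 3 [66T→94T]: ω = 1050.4200×66/94 = 737.5289 rpm, dir flips to −; running = −737.5289
Stage 4 [94T→77T]: ω = 737.5289×94/77 = 900.3600 rpm, dir flips to +; running = +900.3600
Stage 5 [85T→85T]: ω = 900.3600×85/85 = 900.3600 rpm, dir flips to −; running = −900.3600
Stage 6 [96T→63T]: ω = 900.3600×96/63 = 1371.9771 rpm, dir flips to +; running = +1371.9771

+1371.9771 rpm (same as input, |ω| = 1371.9771 rpm)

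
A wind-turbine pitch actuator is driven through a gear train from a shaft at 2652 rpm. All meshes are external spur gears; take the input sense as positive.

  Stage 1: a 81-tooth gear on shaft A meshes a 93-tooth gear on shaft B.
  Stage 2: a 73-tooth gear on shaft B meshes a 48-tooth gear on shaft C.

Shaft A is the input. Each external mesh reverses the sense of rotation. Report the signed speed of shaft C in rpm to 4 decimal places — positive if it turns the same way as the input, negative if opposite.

Stage 1 [81T→93T]: ω = 2652.0000×81/93 = 2309.8065 rpm, dir flips to −; running = −2309.8065
Stage 2 [73T→48T]: ω = 2309.8065×73/48 = 3512.8306 rpm, dir flips to +; running = +3512.8306

+3512.8306 rpm (same as input, |ω| = 3512.8306 rpm)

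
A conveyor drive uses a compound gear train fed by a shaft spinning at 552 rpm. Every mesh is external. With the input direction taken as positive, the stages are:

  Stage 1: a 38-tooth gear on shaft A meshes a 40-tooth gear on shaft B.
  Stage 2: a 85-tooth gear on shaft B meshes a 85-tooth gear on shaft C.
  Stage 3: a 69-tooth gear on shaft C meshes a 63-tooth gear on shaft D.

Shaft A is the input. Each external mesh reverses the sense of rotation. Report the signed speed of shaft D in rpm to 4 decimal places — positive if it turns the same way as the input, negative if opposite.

-574.3429 rpm (opposite to input, |ω| = 574.3429 rpm)

Stage 1 [38T→40T]: ω = 552.0000×38/40 = 524.4000 rpm, dir flips to −; running = −524.4000
Stage 2 [85T→85T]: ω = 524.4000×85/85 = 524.4000 rpm, dir flips to +; running = +524.4000
Stage 3 [69T→63T]: ω = 524.4000×69/63 = 574.3429 rpm, dir flips to −; running = −574.3429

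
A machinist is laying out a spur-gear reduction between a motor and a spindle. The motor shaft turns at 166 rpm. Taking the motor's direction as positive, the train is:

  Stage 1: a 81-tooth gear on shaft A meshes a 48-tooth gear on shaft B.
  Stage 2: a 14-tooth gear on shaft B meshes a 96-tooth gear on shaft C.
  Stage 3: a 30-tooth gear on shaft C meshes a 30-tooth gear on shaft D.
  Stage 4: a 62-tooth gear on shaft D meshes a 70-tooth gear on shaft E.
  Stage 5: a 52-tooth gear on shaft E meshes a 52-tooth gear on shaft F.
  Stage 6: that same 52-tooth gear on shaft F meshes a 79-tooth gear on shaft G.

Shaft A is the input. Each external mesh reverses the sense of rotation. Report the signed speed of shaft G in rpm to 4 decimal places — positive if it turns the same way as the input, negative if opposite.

+23.8165 rpm (same as input, |ω| = 23.8165 rpm)

Stage 1 [81T→48T]: ω = 166.0000×81/48 = 280.1250 rpm, dir flips to −; running = −280.1250
Stage 2 [14T→96T]: ω = 280.1250×14/96 = 40.8516 rpm, dir flips to +; running = +40.8516
Stage 3 [30T→30T]: ω = 40.8516×30/30 = 40.8516 rpm, dir flips to −; running = −40.8516
Stage 4 [62T→70T]: ω = 40.8516×62/70 = 36.1828 rpm, dir flips to +; running = +36.1828
Stage 5 [52T→52T]: ω = 36.1828×52/52 = 36.1828 rpm, dir flips to −; running = −36.1828
Stage 6 [52T→79T]: ω = 36.1828×52/79 = 23.8165 rpm, dir flips to +; running = +23.8165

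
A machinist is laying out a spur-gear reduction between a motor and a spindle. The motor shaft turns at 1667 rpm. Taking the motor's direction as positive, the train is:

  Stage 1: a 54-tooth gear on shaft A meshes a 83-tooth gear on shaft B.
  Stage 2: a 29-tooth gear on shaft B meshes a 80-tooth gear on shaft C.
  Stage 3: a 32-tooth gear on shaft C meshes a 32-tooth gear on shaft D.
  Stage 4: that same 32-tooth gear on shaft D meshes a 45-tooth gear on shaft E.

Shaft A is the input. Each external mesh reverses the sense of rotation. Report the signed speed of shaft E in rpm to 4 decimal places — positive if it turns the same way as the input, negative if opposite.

Stage 1 [54T→83T]: ω = 1667.0000×54/83 = 1084.5542 rpm, dir flips to −; running = −1084.5542
Stage 2 [29T→80T]: ω = 1084.5542×29/80 = 393.1509 rpm, dir flips to +; running = +393.1509
Stage 3 [32T→32T]: ω = 393.1509×32/32 = 393.1509 rpm, dir flips to −; running = −393.1509
Stage 4 [32T→45T]: ω = 393.1509×32/45 = 279.5740 rpm, dir flips to +; running = +279.5740

+279.5740 rpm (same as input, |ω| = 279.5740 rpm)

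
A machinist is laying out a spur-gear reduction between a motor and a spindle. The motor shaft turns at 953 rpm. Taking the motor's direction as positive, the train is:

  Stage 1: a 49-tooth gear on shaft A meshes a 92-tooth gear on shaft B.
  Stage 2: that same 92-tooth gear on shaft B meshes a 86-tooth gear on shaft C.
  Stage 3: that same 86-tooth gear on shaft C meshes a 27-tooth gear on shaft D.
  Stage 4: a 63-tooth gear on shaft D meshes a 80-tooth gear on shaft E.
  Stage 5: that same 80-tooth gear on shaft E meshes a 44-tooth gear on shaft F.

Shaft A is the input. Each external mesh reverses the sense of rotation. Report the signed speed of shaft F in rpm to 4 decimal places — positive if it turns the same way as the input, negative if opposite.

-2476.3561 rpm (opposite to input, |ω| = 2476.3561 rpm)

Stage 1 [49T→92T]: ω = 953.0000×49/92 = 507.5761 rpm, dir flips to −; running = −507.5761
Stage 2 [92T→86T]: ω = 507.5761×92/86 = 542.9884 rpm, dir flips to +; running = +542.9884
Stage 3 [86T→27T]: ω = 542.9884×86/27 = 1729.5185 rpm, dir flips to −; running = −1729.5185
Stage 4 [63T→80T]: ω = 1729.5185×63/80 = 1361.9958 rpm, dir flips to +; running = +1361.9958
Stage 5 [80T→44T]: ω = 1361.9958×80/44 = 2476.3561 rpm, dir flips to −; running = −2476.3561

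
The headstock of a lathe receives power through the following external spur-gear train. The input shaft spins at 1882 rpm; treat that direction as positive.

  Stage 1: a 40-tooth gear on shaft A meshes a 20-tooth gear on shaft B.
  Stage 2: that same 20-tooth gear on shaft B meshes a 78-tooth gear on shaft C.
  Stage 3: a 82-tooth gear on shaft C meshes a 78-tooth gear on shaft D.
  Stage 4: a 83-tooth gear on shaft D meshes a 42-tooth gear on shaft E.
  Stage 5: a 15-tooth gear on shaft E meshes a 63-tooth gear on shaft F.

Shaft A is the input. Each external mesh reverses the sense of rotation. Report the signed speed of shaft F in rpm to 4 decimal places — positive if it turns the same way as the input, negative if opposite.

Stage 1 [40T→20T]: ω = 1882.0000×40/20 = 3764.0000 rpm, dir flips to −; running = −3764.0000
Stage 2 [20T→78T]: ω = 3764.0000×20/78 = 965.1282 rpm, dir flips to +; running = +965.1282
Stage 3 [82T→78T]: ω = 965.1282×82/78 = 1014.6220 rpm, dir flips to −; running = −1014.6220
Stage 4 [83T→42T]: ω = 1014.6220×83/42 = 2005.0863 rpm, dir flips to +; running = +2005.0863
Stage 5 [15T→63T]: ω = 2005.0863×15/63 = 477.4015 rpm, dir flips to −; running = −477.4015

-477.4015 rpm (opposite to input, |ω| = 477.4015 rpm)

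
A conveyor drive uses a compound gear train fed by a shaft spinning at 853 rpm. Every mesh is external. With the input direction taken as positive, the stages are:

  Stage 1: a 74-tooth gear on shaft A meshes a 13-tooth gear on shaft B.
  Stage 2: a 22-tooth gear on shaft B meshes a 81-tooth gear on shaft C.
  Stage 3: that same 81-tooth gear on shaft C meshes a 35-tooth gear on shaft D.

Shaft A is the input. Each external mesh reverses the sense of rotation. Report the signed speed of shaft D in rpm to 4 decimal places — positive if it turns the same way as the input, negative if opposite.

Stage 1 [74T→13T]: ω = 853.0000×74/13 = 4855.5385 rpm, dir flips to −; running = −4855.5385
Stage 2 [22T→81T]: ω = 4855.5385×22/81 = 1318.7882 rpm, dir flips to +; running = +1318.7882
Stage 3 [81T→35T]: ω = 1318.7882×81/35 = 3052.0527 rpm, dir flips to −; running = −3052.0527

-3052.0527 rpm (opposite to input, |ω| = 3052.0527 rpm)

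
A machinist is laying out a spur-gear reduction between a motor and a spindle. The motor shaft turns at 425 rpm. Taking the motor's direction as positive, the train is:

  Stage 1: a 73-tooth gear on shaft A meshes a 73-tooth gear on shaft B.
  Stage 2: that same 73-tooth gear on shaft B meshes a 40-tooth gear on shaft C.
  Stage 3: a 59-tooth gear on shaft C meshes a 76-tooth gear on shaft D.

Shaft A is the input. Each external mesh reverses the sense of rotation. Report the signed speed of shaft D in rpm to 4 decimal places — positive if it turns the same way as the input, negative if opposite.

Stage 1 [73T→73T]: ω = 425.0000×73/73 = 425.0000 rpm, dir flips to −; running = −425.0000
Stage 2 [73T→40T]: ω = 425.0000×73/40 = 775.6250 rpm, dir flips to +; running = +775.6250
Stage 3 [59T→76T]: ω = 775.6250×59/76 = 602.1299 rpm, dir flips to −; running = −602.1299

-602.1299 rpm (opposite to input, |ω| = 602.1299 rpm)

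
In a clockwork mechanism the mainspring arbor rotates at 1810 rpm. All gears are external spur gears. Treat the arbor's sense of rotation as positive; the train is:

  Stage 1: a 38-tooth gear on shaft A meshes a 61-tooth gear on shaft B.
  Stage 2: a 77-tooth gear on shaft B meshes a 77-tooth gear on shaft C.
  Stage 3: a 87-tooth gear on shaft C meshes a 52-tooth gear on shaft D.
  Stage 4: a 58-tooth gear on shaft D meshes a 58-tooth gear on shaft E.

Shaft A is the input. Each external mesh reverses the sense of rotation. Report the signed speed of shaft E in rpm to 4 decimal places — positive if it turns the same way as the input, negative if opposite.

Stage 1 [38T→61T]: ω = 1810.0000×38/61 = 1127.5410 rpm, dir flips to −; running = −1127.5410
Stage 2 [77T→77T]: ω = 1127.5410×77/77 = 1127.5410 rpm, dir flips to +; running = +1127.5410
Stage 3 [87T→52T]: ω = 1127.5410×87/52 = 1886.4628 rpm, dir flips to −; running = −1886.4628
Stage 4 [58T→58T]: ω = 1886.4628×58/58 = 1886.4628 rpm, dir flips to +; running = +1886.4628

+1886.4628 rpm (same as input, |ω| = 1886.4628 rpm)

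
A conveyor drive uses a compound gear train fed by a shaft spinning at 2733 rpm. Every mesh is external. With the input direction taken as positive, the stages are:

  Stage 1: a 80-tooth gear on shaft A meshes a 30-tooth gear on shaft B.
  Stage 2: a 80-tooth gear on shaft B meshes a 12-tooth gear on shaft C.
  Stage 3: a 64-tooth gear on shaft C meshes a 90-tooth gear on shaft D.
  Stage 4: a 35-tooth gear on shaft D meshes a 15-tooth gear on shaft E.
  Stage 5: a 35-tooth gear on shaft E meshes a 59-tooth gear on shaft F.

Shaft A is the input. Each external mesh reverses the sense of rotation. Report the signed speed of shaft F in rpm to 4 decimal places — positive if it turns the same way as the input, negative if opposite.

Stage 1 [80T→30T]: ω = 2733.0000×80/30 = 7288.0000 rpm, dir flips to −; running = −7288.0000
Stage 2 [80T→12T]: ω = 7288.0000×80/12 = 48586.6667 rpm, dir flips to +; running = +48586.6667
Stage 3 [64T→90T]: ω = 48586.6667×64/90 = 34550.5185 rpm, dir flips to −; running = −34550.5185
Stage 4 [35T→15T]: ω = 34550.5185×35/15 = 80617.8765 rpm, dir flips to +; running = +80617.8765
Stage 5 [35T→59T]: ω = 80617.8765×35/59 = 47824.1641 rpm, dir flips to −; running = −47824.1641

-47824.1641 rpm (opposite to input, |ω| = 47824.1641 rpm)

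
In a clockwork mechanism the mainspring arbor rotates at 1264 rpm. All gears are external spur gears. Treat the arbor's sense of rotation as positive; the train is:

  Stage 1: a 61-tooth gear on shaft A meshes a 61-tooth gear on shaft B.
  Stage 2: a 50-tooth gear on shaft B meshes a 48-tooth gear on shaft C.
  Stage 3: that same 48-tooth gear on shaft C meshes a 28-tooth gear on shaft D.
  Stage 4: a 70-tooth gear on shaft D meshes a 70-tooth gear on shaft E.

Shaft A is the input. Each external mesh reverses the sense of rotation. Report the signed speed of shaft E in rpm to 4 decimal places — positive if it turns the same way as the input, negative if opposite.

+2257.1429 rpm (same as input, |ω| = 2257.1429 rpm)

Stage 1 [61T→61T]: ω = 1264.0000×61/61 = 1264.0000 rpm, dir flips to −; running = −1264.0000
Stage 2 [50T→48T]: ω = 1264.0000×50/48 = 1316.6667 rpm, dir flips to +; running = +1316.6667
Stage 3 [48T→28T]: ω = 1316.6667×48/28 = 2257.1429 rpm, dir flips to −; running = −2257.1429
Stage 4 [70T→70T]: ω = 2257.1429×70/70 = 2257.1429 rpm, dir flips to +; running = +2257.1429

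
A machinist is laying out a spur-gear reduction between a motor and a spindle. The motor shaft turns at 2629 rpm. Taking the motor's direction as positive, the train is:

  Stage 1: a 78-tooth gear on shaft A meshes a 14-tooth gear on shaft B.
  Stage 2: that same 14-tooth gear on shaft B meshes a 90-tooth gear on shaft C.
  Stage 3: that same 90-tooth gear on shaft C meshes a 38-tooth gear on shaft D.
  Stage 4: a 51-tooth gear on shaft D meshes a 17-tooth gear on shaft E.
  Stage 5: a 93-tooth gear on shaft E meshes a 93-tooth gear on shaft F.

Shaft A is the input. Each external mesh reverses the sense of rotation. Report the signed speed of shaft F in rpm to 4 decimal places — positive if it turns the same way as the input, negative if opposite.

-16189.1053 rpm (opposite to input, |ω| = 16189.1053 rpm)

Stage 1 [78T→14T]: ω = 2629.0000×78/14 = 14647.2857 rpm, dir flips to −; running = −14647.2857
Stage 2 [14T→90T]: ω = 14647.2857×14/90 = 2278.4667 rpm, dir flips to +; running = +2278.4667
Stage 3 [90T→38T]: ω = 2278.4667×90/38 = 5396.3684 rpm, dir flips to −; running = −5396.3684
Stage 4 [51T→17T]: ω = 5396.3684×51/17 = 16189.1053 rpm, dir flips to +; running = +16189.1053
Stage 5 [93T→93T]: ω = 16189.1053×93/93 = 16189.1053 rpm, dir flips to −; running = −16189.1053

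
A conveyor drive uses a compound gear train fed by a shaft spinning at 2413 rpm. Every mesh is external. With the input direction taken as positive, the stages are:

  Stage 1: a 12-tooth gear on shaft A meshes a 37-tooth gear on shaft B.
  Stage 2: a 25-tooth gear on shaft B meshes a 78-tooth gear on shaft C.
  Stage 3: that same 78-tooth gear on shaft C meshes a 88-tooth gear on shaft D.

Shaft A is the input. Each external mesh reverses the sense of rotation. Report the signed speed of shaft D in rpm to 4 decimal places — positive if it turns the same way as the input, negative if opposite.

-222.3280 rpm (opposite to input, |ω| = 222.3280 rpm)

Stage 1 [12T→37T]: ω = 2413.0000×12/37 = 782.5946 rpm, dir flips to −; running = −782.5946
Stage 2 [25T→78T]: ω = 782.5946×25/78 = 250.8316 rpm, dir flips to +; running = +250.8316
Stage 3 [78T→88T]: ω = 250.8316×78/88 = 222.3280 rpm, dir flips to −; running = −222.3280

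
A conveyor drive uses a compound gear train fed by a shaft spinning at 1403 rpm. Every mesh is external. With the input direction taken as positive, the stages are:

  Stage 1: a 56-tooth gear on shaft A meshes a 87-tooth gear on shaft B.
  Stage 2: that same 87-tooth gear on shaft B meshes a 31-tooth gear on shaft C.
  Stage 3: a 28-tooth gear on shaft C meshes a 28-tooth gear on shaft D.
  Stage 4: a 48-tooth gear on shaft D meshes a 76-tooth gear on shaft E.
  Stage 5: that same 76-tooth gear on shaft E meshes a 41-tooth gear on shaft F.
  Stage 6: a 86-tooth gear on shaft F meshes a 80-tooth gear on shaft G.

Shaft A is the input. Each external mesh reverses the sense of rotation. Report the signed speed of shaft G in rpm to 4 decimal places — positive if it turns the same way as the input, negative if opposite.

Stage 1 [56T→87T]: ω = 1403.0000×56/87 = 903.0805 rpm, dir flips to −; running = −903.0805
Stage 2 [87T→31T]: ω = 903.0805×87/31 = 2534.4516 rpm, dir flips to +; running = +2534.4516
Stage 3 [28T→28T]: ω = 2534.4516×28/28 = 2534.4516 rpm, dir flips to −; running = −2534.4516
Stage 4 [48T→76T]: ω = 2534.4516×48/76 = 1600.7063 rpm, dir flips to +; running = +1600.7063
Stage 5 [76T→41T]: ω = 1600.7063×76/41 = 2967.1629 rpm, dir flips to −; running = −2967.1629
Stage 6 [86T→80T]: ω = 2967.1629×86/80 = 3189.7001 rpm, dir flips to +; running = +3189.7001

+3189.7001 rpm (same as input, |ω| = 3189.7001 rpm)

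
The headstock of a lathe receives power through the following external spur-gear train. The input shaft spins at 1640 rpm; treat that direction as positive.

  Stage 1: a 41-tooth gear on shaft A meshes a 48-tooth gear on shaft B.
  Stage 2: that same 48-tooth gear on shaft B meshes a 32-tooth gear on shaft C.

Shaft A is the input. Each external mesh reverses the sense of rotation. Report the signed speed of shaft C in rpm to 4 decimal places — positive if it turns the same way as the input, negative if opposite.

Stage 1 [41T→48T]: ω = 1640.0000×41/48 = 1400.8333 rpm, dir flips to −; running = −1400.8333
Stage 2 [48T→32T]: ω = 1400.8333×48/32 = 2101.2500 rpm, dir flips to +; running = +2101.2500

+2101.2500 rpm (same as input, |ω| = 2101.2500 rpm)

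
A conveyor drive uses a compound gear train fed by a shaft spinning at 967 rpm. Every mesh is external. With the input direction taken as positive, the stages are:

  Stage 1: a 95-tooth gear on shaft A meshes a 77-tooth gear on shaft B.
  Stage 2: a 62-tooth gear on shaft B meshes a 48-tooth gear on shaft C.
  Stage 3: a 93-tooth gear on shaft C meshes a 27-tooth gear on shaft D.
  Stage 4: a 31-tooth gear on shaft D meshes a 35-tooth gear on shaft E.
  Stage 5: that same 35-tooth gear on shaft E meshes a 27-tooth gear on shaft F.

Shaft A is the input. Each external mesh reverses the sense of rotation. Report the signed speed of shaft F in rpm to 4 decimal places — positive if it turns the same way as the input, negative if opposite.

Stage 1 [95T→77T]: ω = 967.0000×95/77 = 1193.0519 rpm, dir flips to −; running = −1193.0519
Stage 2 [62T→48T]: ω = 1193.0519×62/48 = 1541.0254 rpm, dir flips to +; running = +1541.0254
Stage 3 [93T→27T]: ω = 1541.0254×93/27 = 5307.9765 rpm, dir flips to −; running = −5307.9765
Stage 4 [31T→35T]: ω = 5307.9765×31/35 = 4701.3506 rpm, dir flips to +; running = +4701.3506
Stage 5 [35T→27T]: ω = 4701.3506×35/27 = 6094.3434 rpm, dir flips to −; running = −6094.3434

-6094.3434 rpm (opposite to input, |ω| = 6094.3434 rpm)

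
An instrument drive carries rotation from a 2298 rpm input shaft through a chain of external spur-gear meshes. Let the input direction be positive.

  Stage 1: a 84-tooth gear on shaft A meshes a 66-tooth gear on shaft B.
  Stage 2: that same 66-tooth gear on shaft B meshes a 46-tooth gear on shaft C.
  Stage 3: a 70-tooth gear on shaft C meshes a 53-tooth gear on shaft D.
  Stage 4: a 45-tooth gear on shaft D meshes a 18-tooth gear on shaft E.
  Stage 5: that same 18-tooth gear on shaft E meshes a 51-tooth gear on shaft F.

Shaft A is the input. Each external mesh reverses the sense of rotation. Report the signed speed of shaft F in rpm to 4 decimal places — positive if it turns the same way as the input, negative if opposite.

-4890.3055 rpm (opposite to input, |ω| = 4890.3055 rpm)

Stage 1 [84T→66T]: ω = 2298.0000×84/66 = 2924.7273 rpm, dir flips to −; running = −2924.7273
Stage 2 [66T→46T]: ω = 2924.7273×66/46 = 4196.3478 rpm, dir flips to +; running = +4196.3478
Stage 3 [70T→53T]: ω = 4196.3478×70/53 = 5542.3462 rpm, dir flips to −; running = −5542.3462
Stage 4 [45T→18T]: ω = 5542.3462×45/18 = 13855.8655 rpm, dir flips to +; running = +13855.8655
Stage 5 [18T→51T]: ω = 13855.8655×18/51 = 4890.3055 rpm, dir flips to −; running = −4890.3055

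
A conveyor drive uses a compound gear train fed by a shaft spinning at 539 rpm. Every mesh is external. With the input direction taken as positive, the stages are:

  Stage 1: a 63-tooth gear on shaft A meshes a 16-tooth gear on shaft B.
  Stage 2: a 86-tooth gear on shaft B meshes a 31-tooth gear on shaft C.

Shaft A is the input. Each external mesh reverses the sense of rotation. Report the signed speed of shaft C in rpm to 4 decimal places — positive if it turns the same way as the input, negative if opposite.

+5887.7056 rpm (same as input, |ω| = 5887.7056 rpm)

Stage 1 [63T→16T]: ω = 539.0000×63/16 = 2122.3125 rpm, dir flips to −; running = −2122.3125
Stage 2 [86T→31T]: ω = 2122.3125×86/31 = 5887.7056 rpm, dir flips to +; running = +5887.7056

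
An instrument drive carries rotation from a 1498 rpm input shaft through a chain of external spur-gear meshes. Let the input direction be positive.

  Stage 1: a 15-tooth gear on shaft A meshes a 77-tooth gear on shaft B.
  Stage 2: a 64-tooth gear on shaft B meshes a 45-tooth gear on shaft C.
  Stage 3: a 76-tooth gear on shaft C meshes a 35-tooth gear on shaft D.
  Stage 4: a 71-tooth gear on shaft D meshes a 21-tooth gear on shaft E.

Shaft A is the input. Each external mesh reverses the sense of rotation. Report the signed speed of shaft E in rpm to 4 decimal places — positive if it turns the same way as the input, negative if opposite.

Stage 1 [15T→77T]: ω = 1498.0000×15/77 = 291.8182 rpm, dir flips to −; running = −291.8182
Stage 2 [64T→45T]: ω = 291.8182×64/45 = 415.0303 rpm, dir flips to +; running = +415.0303
Stage 3 [76T→35T]: ω = 415.0303×76/35 = 901.2087 rpm, dir flips to −; running = −901.2087
Stage 4 [71T→21T]: ω = 901.2087×71/21 = 3046.9436 rpm, dir flips to +; running = +3046.9436

+3046.9436 rpm (same as input, |ω| = 3046.9436 rpm)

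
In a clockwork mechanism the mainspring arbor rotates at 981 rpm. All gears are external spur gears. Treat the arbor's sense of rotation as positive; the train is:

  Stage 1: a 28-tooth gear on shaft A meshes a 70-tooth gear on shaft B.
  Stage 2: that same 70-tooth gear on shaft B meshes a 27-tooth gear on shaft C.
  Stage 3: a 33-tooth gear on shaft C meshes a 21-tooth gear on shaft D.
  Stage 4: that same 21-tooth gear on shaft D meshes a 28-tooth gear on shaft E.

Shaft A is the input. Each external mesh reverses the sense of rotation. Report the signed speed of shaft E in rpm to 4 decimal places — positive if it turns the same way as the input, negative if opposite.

+1199.0000 rpm (same as input, |ω| = 1199.0000 rpm)

Stage 1 [28T→70T]: ω = 981.0000×28/70 = 392.4000 rpm, dir flips to −; running = −392.4000
Stage 2 [70T→27T]: ω = 392.4000×70/27 = 1017.3333 rpm, dir flips to +; running = +1017.3333
Stage 3 [33T→21T]: ω = 1017.3333×33/21 = 1598.6667 rpm, dir flips to −; running = −1598.6667
Stage 4 [21T→28T]: ω = 1598.6667×21/28 = 1199.0000 rpm, dir flips to +; running = +1199.0000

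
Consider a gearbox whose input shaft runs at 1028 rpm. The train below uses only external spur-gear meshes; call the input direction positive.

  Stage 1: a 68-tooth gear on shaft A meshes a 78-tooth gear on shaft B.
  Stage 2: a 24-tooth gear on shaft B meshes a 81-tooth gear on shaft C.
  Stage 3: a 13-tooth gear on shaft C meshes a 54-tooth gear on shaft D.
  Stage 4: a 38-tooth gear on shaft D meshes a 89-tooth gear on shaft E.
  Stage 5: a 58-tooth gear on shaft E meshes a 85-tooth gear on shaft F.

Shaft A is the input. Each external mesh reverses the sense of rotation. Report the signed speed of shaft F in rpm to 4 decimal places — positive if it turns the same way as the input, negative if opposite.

-18.6246 rpm (opposite to input, |ω| = 18.6246 rpm)

Stage 1 [68T→78T]: ω = 1028.0000×68/78 = 896.2051 rpm, dir flips to −; running = −896.2051
Stage 2 [24T→81T]: ω = 896.2051×24/81 = 265.5423 rpm, dir flips to +; running = +265.5423
Stage 3 [13T→54T]: ω = 265.5423×13/54 = 63.9268 rpm, dir flips to −; running = −63.9268
Stage 4 [38T→89T]: ω = 63.9268×38/89 = 27.2946 rpm, dir flips to +; running = +27.2946
Stage 5 [58T→85T]: ω = 27.2946×58/85 = 18.6246 rpm, dir flips to −; running = −18.6246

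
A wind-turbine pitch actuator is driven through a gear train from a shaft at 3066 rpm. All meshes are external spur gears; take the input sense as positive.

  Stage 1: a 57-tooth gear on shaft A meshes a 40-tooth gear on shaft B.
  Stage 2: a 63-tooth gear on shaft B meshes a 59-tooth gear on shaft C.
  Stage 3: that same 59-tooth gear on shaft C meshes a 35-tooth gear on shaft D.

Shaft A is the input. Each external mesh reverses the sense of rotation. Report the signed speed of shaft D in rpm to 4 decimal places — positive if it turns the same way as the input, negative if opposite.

-7864.2900 rpm (opposite to input, |ω| = 7864.2900 rpm)

Stage 1 [57T→40T]: ω = 3066.0000×57/40 = 4369.0500 rpm, dir flips to −; running = −4369.0500
Stage 2 [63T→59T]: ω = 4369.0500×63/59 = 4665.2568 rpm, dir flips to +; running = +4665.2568
Stage 3 [59T→35T]: ω = 4665.2568×59/35 = 7864.2900 rpm, dir flips to −; running = −7864.2900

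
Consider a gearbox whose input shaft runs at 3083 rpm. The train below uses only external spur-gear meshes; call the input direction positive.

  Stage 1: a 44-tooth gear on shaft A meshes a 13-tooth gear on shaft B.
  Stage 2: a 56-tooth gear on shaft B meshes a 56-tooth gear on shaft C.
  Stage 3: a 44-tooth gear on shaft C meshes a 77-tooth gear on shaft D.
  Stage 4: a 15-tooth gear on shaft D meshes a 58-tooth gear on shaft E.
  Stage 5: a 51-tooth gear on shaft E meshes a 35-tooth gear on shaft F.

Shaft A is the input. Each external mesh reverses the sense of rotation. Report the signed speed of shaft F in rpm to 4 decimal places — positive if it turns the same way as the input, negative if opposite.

Stage 1 [44T→13T]: ω = 3083.0000×44/13 = 10434.7692 rpm, dir flips to −; running = −10434.7692
Stage 2 [56T→56T]: ω = 10434.7692×56/56 = 10434.7692 rpm, dir flips to +; running = +10434.7692
Stage 3 [44T→77T]: ω = 10434.7692×44/77 = 5962.7253 rpm, dir flips to −; running = −5962.7253
Stage 4 [15T→58T]: ω = 5962.7253×15/58 = 1542.0841 rpm, dir flips to +; running = +1542.0841
Stage 5 [51T→35T]: ω = 1542.0841×51/35 = 2247.0369 rpm, dir flips to −; running = −2247.0369

-2247.0369 rpm (opposite to input, |ω| = 2247.0369 rpm)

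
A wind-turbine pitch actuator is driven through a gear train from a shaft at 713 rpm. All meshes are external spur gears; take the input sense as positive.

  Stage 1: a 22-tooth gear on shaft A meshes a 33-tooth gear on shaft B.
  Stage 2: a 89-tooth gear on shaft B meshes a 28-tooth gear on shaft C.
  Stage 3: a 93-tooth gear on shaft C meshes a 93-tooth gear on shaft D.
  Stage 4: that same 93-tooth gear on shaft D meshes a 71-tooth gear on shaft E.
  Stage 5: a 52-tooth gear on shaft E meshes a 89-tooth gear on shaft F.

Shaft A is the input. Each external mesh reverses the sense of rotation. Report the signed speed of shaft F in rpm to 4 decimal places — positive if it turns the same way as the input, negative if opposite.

-1156.2938 rpm (opposite to input, |ω| = 1156.2938 rpm)

Stage 1 [22T→33T]: ω = 713.0000×22/33 = 475.3333 rpm, dir flips to −; running = −475.3333
Stage 2 [89T→28T]: ω = 475.3333×89/28 = 1510.8810 rpm, dir flips to +; running = +1510.8810
Stage 3 [93T→93T]: ω = 1510.8810×93/93 = 1510.8810 rpm, dir flips to −; running = −1510.8810
Stage 4 [93T→71T]: ω = 1510.8810×93/71 = 1979.0412 rpm, dir flips to +; running = +1979.0412
Stage 5 [52T→89T]: ω = 1979.0412×52/89 = 1156.2938 rpm, dir flips to −; running = −1156.2938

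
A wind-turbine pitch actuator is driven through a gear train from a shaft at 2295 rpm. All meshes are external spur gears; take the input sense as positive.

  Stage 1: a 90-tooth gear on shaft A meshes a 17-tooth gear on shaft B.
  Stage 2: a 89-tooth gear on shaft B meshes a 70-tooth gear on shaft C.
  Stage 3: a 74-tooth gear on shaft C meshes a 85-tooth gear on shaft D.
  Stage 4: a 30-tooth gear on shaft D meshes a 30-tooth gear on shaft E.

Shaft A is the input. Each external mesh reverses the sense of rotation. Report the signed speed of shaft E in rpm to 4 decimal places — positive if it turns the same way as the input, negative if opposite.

+13448.7227 rpm (same as input, |ω| = 13448.7227 rpm)

Stage 1 [90T→17T]: ω = 2295.0000×90/17 = 12150.0000 rpm, dir flips to −; running = −12150.0000
Stage 2 [89T→70T]: ω = 12150.0000×89/70 = 15447.8571 rpm, dir flips to +; running = +15447.8571
Stage 3 [74T→85T]: ω = 15447.8571×74/85 = 13448.7227 rpm, dir flips to −; running = −13448.7227
Stage 4 [30T→30T]: ω = 13448.7227×30/30 = 13448.7227 rpm, dir flips to +; running = +13448.7227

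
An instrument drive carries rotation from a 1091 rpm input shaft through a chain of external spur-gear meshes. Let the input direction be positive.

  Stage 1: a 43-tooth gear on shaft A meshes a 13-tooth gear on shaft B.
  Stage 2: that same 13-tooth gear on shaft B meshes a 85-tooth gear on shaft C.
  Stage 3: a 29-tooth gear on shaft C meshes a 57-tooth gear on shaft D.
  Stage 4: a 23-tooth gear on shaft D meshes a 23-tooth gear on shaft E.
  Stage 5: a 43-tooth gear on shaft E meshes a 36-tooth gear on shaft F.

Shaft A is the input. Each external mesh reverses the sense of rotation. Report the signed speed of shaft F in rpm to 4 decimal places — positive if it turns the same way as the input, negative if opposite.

-335.4002 rpm (opposite to input, |ω| = 335.4002 rpm)

Stage 1 [43T→13T]: ω = 1091.0000×43/13 = 3608.6923 rpm, dir flips to −; running = −3608.6923
Stage 2 [13T→85T]: ω = 3608.6923×13/85 = 551.9176 rpm, dir flips to +; running = +551.9176
Stage 3 [29T→57T]: ω = 551.9176×29/57 = 280.8002 rpm, dir flips to −; running = −280.8002
Stage 4 [23T→23T]: ω = 280.8002×23/23 = 280.8002 rpm, dir flips to +; running = +280.8002
Stage 5 [43T→36T]: ω = 280.8002×43/36 = 335.4002 rpm, dir flips to −; running = −335.4002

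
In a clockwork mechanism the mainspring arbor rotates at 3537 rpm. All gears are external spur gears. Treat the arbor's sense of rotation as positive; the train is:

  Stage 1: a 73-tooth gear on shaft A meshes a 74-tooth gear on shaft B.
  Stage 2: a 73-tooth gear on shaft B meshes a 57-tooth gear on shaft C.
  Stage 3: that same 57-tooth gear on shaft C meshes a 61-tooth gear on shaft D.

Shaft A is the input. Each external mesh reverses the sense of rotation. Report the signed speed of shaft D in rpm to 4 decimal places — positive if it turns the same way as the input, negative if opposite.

Stage 1 [73T→74T]: ω = 3537.0000×73/74 = 3489.2027 rpm, dir flips to −; running = −3489.2027
Stage 2 [73T→57T]: ω = 3489.2027×73/57 = 4468.6280 rpm, dir flips to +; running = +4468.6280
Stage 3 [57T→61T]: ω = 4468.6280×57/61 = 4175.6032 rpm, dir flips to −; running = −4175.6032

-4175.6032 rpm (opposite to input, |ω| = 4175.6032 rpm)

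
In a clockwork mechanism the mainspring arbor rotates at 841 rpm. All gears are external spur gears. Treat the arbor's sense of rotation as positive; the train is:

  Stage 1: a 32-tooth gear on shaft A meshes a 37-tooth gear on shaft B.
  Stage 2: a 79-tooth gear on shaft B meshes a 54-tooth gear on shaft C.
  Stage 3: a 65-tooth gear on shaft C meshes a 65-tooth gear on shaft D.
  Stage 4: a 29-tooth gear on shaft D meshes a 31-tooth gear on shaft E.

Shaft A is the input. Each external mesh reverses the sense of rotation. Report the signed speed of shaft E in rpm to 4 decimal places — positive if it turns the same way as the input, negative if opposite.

+995.4372 rpm (same as input, |ω| = 995.4372 rpm)

Stage 1 [32T→37T]: ω = 841.0000×32/37 = 727.3514 rpm, dir flips to −; running = −727.3514
Stage 2 [79T→54T]: ω = 727.3514×79/54 = 1064.0881 rpm, dir flips to +; running = +1064.0881
Stage 3 [65T→65T]: ω = 1064.0881×65/65 = 1064.0881 rpm, dir flips to −; running = −1064.0881
Stage 4 [29T→31T]: ω = 1064.0881×29/31 = 995.4372 rpm, dir flips to +; running = +995.4372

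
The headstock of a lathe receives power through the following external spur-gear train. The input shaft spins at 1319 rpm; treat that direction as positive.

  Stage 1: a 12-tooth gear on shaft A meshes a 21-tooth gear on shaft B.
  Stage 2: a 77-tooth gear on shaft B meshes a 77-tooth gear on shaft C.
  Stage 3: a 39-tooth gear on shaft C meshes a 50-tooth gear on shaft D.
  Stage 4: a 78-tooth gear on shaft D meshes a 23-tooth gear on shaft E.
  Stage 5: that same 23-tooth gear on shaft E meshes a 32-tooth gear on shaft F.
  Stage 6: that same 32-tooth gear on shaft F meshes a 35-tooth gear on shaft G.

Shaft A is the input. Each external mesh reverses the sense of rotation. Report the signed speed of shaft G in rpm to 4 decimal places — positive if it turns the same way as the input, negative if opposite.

+1310.1708 rpm (same as input, |ω| = 1310.1708 rpm)

Stage 1 [12T→21T]: ω = 1319.0000×12/21 = 753.7143 rpm, dir flips to −; running = −753.7143
Stage 2 [77T→77T]: ω = 753.7143×77/77 = 753.7143 rpm, dir flips to +; running = +753.7143
Stage 3 [39T→50T]: ω = 753.7143×39/50 = 587.8971 rpm, dir flips to −; running = −587.8971
Stage 4 [78T→23T]: ω = 587.8971×78/23 = 1993.7381 rpm, dir flips to +; running = +1993.7381
Stage 5 [23T→32T]: ω = 1993.7381×23/32 = 1432.9993 rpm, dir flips to −; running = −1432.9993
Stage 6 [32T→35T]: ω = 1432.9993×32/35 = 1310.1708 rpm, dir flips to +; running = +1310.1708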